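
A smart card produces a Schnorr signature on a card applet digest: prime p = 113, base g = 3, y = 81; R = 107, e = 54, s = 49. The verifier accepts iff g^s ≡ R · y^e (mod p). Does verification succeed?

g^s mod p:
3^2 = 9
3^4 ≡ 9^2 = 81
3^8 ≡ 81^2 = 6561 ≡ 7
3^16 ≡ 7^2 = 49
3^32 ≡ 49^2 = 2401 ≡ 28
49 = 32 + 16 + 1, so 3^49 ≡ 28·49·3 ≡ 48 (mod 113)
R · y^e mod p:
81^2 = 6561 ≡ 7
81^4 ≡ 7^2 = 49
81^8 ≡ 49^2 = 2401 ≡ 28
81^16 ≡ 28^2 = 784 ≡ 106
81^32 ≡ 106^2 = 11236 ≡ 49
54 = 32 + 16 + 4 + 2, so 81^54 ≡ 49·106·49·7 ≡ 97 (mod 113)
107·97 = 10379 ≡ 96 (mod 113)
48 ≠ 96; the check fails.

fails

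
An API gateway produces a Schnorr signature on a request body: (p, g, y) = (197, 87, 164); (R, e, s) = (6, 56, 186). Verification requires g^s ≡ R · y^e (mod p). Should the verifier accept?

g^s mod p:
Squares mod 197: 87^1≡87, 87^2≡83, 87^4≡191, 87^8≡36, 87^16≡114, 87^32≡191, 87^64≡36, 87^128≡114
186 = 128 + 32 + 16 + 8 + 2, so 87^186 ≡ 114·191·114·36·83 ≡ 6 (mod 197)
R · y^e mod p:
Squares mod 197: 164^1≡164, 164^2≡104, 164^4≡178, 164^8≡164, 164^16≡104, 164^32≡178
56 = 32 + 16 + 8, so 164^56 ≡ 178·104·164 ≡ 1 (mod 197)
6·1 = 6 ≡ 6 (mod 197)
6 ≡ 6 (mod 197); signature holds.

accept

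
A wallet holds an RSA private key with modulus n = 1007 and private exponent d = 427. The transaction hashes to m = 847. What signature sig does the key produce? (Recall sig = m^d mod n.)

847

m^2 ≡ 847^2 = 717409 ≡ 425
m^4 ≡ 425^2 = 180625 ≡ 372
m^8 ≡ 372^2 = 138384 ≡ 425
m^16 ≡ 425^2 = 180625 ≡ 372
m^32 ≡ 372^2 = 138384 ≡ 425
m^64 ≡ 425^2 = 180625 ≡ 372
m^128 ≡ 372^2 = 138384 ≡ 425
m^256 ≡ 425^2 = 180625 ≡ 372
427 = 256 + 128 + 32 + 8 + 2 + 1, so m^427 ≡ 372·425·425·425·425·847 ≡ 847 (mod 1007)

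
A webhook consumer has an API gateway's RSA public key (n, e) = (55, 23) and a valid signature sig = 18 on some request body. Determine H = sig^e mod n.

2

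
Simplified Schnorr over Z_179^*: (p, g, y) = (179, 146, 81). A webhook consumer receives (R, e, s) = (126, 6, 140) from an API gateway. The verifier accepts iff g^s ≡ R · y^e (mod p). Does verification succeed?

passes

g^s mod p:
Squares mod 179: 146^1≡146, 146^2≡15, 146^4≡46, 146^8≡147, 146^16≡129, 146^32≡173, 146^64≡36, 146^128≡43
140 = 128 + 8 + 4, so 146^140 ≡ 43·147·46 ≡ 70 (mod 179)
R · y^e mod p:
Squares mod 179: 81^1≡81, 81^2≡117, 81^4≡85
6 = 4 + 2, so 81^6 ≡ 85·117 ≡ 100 (mod 179)
126·100 = 12600 ≡ 70 (mod 179)
70 ≡ 70 (mod 179); signature holds.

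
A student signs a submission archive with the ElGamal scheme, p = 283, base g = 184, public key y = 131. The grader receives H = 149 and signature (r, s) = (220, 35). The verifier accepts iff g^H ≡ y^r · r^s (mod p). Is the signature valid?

Left side g^H mod p:
184^2 = 33856 ≡ 179
184^4 ≡ 179^2 = 32041 ≡ 62
184^8 ≡ 62^2 = 3844 ≡ 165
184^16 ≡ 165^2 = 27225 ≡ 57
184^32 ≡ 57^2 = 3249 ≡ 136
184^64 ≡ 136^2 = 18496 ≡ 101
184^128 ≡ 101^2 = 10201 ≡ 13
149 = 128 + 16 + 4 + 1, so 184^149 ≡ 13·57·62·184 ≡ 118 (mod 283)
Right side y^r · r^s mod p:
131^2 = 17161 ≡ 181
131^4 ≡ 181^2 = 32761 ≡ 216
131^8 ≡ 216^2 = 46656 ≡ 244
131^16 ≡ 244^2 = 59536 ≡ 106
131^32 ≡ 106^2 = 11236 ≡ 199
131^64 ≡ 199^2 = 39601 ≡ 264
131^128 ≡ 264^2 = 69696 ≡ 78
220 = 128 + 64 + 16 + 8 + 4, so 131^220 ≡ 78·264·106·244·216 ≡ 199 (mod 283)
220^2 = 48400 ≡ 7
220^4 ≡ 7^2 = 49
220^8 ≡ 49^2 = 2401 ≡ 137
220^16 ≡ 137^2 = 18769 ≡ 91
220^32 ≡ 91^2 = 8281 ≡ 74
35 = 32 + 2 + 1, so 220^35 ≡ 74·7·220 ≡ 194 (mod 283)
199·194 = 38606 ≡ 118 (mod 283)
118 ≡ 118 (mod 283), so the signature is genuine.

valid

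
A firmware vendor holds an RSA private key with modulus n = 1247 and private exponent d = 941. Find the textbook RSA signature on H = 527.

299

H^941 mod 1247 = 299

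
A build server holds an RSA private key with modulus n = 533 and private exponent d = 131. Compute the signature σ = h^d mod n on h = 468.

52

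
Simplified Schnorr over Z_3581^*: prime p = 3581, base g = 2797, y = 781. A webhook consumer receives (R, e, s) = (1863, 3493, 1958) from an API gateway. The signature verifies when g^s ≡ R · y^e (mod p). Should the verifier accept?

g^s mod p:
2797^1958 mod 3581 = 281
R · y^e mod p:
781^3493 mod 3581 = 3395
1863·3395 = 6324885 ≡ 839 (mod 3581)
281 ≠ 839; the check fails.

reject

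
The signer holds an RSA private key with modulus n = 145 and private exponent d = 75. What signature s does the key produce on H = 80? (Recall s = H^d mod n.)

Squares mod 145: H^1≡80, H^2≡20, H^4≡110, H^8≡65, H^16≡20, H^32≡110, H^64≡65
75 = 64 + 8 + 2 + 1, so H^75 ≡ 65·65·20·80 ≡ 100 (mod 145)

100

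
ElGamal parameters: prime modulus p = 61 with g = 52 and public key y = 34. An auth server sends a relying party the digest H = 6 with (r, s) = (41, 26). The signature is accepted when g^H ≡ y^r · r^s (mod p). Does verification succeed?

Left side g^H mod p:
52^2 = 2704 ≡ 20
52^4 ≡ 20^2 = 400 ≡ 34
6 = 4 + 2, so 52^6 ≡ 34·20 ≡ 9 (mod 61)
Right side y^r · r^s mod p:
34^2 = 1156 ≡ 58
34^4 ≡ 58^2 = 3364 ≡ 9
34^8 ≡ 9^2 = 81 ≡ 20
34^16 ≡ 20^2 = 400 ≡ 34
34^32 ≡ 34^2 = 1156 ≡ 58
41 = 32 + 8 + 1, so 34^41 ≡ 58·20·34 ≡ 34 (mod 61)
41^2 = 1681 ≡ 34
41^4 ≡ 34^2 = 1156 ≡ 58
41^8 ≡ 58^2 = 3364 ≡ 9
41^16 ≡ 9^2 = 81 ≡ 20
26 = 16 + 8 + 2, so 41^26 ≡ 20·9·34 ≡ 20 (mod 61)
34·20 = 680 ≡ 9 (mod 61)
9 ≡ 9 (mod 61), so the signature is genuine.

passes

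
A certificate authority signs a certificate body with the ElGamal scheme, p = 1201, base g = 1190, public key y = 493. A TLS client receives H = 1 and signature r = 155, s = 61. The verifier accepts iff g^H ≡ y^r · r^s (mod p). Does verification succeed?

passes

Left side g^H mod p:
1190^1 mod 1201 = 1190
Right side y^r · r^s mod p:
Squares mod 1201: 493^1≡493, 493^2≡447, 493^4≡443, 493^8≡486, 493^16≡800, 493^32≡1068, 493^64≡875, 493^128≡588
155 = 128 + 16 + 8 + 2 + 1, so 493^155 ≡ 588·800·486·447·493 ≡ 1018 (mod 1201)
Squares mod 1201: 155^1≡155, 155^2≡5, 155^4≡25, 155^8≡625, 155^16≡300, 155^32≡1126
61 = 32 + 16 + 8 + 4 + 1, so 155^61 ≡ 1126·300·625·25·155 ≡ 46 (mod 1201)
1018·46 = 46828 ≡ 1190 (mod 1201)
1190 ≡ 1190 (mod 1201), so the signature is genuine.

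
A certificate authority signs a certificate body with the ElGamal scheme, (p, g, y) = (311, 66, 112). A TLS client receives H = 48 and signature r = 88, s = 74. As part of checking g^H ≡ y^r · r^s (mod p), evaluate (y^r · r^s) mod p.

10

Squares mod 311: 112^1≡112, 112^2≡104, 112^4≡242, 112^8≡96, 112^16≡197, 112^32≡245, 112^64≡2
88 = 64 + 16 + 8, so 112^88 ≡ 2·197·96 ≡ 193 (mod 311)
Squares mod 311: 88^1≡88, 88^2≡280, 88^4≡28, 88^8≡162, 88^16≡120, 88^32≡94, 88^64≡128
74 = 64 + 8 + 2, so 88^74 ≡ 128·162·280 ≡ 21 (mod 311)
y^r · r^s ≡ 193·21 = 4053 ≡ 10 (mod 311)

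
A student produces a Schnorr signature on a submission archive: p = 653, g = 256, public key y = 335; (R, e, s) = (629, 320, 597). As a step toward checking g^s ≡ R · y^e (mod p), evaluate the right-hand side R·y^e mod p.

438

335^2 = 112225 ≡ 562
335^4 ≡ 562^2 = 315844 ≡ 445
335^8 ≡ 445^2 = 198025 ≡ 166
335^16 ≡ 166^2 = 27556 ≡ 130
335^32 ≡ 130^2 = 16900 ≡ 575
335^64 ≡ 575^2 = 330625 ≡ 207
335^128 ≡ 207^2 = 42849 ≡ 404
335^256 ≡ 404^2 = 163216 ≡ 619
320 = 256 + 64, so 335^320 ≡ 619·207 ≡ 145 (mod 653)
R · y^e ≡ 629·145 = 91205 ≡ 438 (mod 653)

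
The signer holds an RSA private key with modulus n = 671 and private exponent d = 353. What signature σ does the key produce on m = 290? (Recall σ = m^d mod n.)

m^353 mod 671 = 97

97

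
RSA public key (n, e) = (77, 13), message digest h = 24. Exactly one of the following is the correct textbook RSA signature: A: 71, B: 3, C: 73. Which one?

C

Candidate A: Squares mod 77: 71^1≡71, 71^2≡36, 71^4≡64, 71^8≡15; 13 = 8 + 4 + 1, so 71^13 ≡ 15·64·71 ≡ 15 (mod 77)
Candidate B: Squares mod 77: 3^1≡3, 3^2≡9, 3^4≡4, 3^8≡16; 13 = 8 + 4 + 1, so 3^13 ≡ 16·4·3 ≡ 38 (mod 77)
Candidate C: Squares mod 77: 73^1≡73, 73^2≡16, 73^4≡25, 73^8≡9; 13 = 8 + 4 + 1, so 73^13 ≡ 9·25·73 ≡ 24 (mod 77)
  → matches h = 24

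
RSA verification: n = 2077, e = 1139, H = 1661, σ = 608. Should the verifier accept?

σ^2 ≡ 608^2 = 369664 ≡ 2035
σ^4 ≡ 2035^2 = 4141225 ≡ 1764
σ^8 ≡ 1764^2 = 3111696 ≡ 350
σ^16 ≡ 350^2 = 122500 ≡ 2034
σ^32 ≡ 2034^2 = 4137156 ≡ 1849
σ^64 ≡ 1849^2 = 3418801 ≡ 59
σ^128 ≡ 59^2 = 3481 ≡ 1404
σ^256 ≡ 1404^2 = 1971216 ≡ 143
σ^512 ≡ 143^2 = 20449 ≡ 1756
σ^1024 ≡ 1756^2 = 3083536 ≡ 1268
1139 = 1024 + 64 + 32 + 16 + 2 + 1, so σ^1139 ≡ 1268·59·1849·2034·2035·608 ≡ 1661 (mod 2077)
σ^1139 mod 2077 = 1661 matches H.

accept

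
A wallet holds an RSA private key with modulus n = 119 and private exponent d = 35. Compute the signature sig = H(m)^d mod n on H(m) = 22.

57

Squares mod 119: (H(m))^1≡22, (H(m))^2≡8, (H(m))^4≡64, (H(m))^8≡50, (H(m))^16≡1, (H(m))^32≡1
35 = 32 + 2 + 1, so (H(m))^35 ≡ 1·8·22 ≡ 57 (mod 119)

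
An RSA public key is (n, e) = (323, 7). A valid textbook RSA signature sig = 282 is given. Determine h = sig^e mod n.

226

sig^2 ≡ 282^2 = 79524 ≡ 66
sig^4 ≡ 66^2 = 4356 ≡ 157
7 = 4 + 2 + 1, so sig^7 ≡ 157·66·282 ≡ 226 (mod 323)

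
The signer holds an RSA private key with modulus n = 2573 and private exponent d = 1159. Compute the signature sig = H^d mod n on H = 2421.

H^2 ≡ 2421^2 = 5861241 ≡ 2520
H^4 ≡ 2520^2 = 6350400 ≡ 236
H^8 ≡ 236^2 = 55696 ≡ 1663
H^16 ≡ 1663^2 = 2765569 ≡ 2167
H^32 ≡ 2167^2 = 4695889 ≡ 164
H^64 ≡ 164^2 = 26896 ≡ 1166
H^128 ≡ 1166^2 = 1359556 ≡ 1012
H^256 ≡ 1012^2 = 1024144 ≡ 90
H^512 ≡ 90^2 = 8100 ≡ 381
H^1024 ≡ 381^2 = 145161 ≡ 1073
1159 = 1024 + 128 + 4 + 2 + 1, so H^1159 ≡ 1073·1012·236·2520·2421 ≡ 1841 (mod 2573)

1841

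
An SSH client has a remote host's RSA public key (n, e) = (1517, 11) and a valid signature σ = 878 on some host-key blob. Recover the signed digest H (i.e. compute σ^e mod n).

11

Squares mod 1517: σ^1≡878, σ^2≡248, σ^4≡824, σ^8≡877
11 = 8 + 2 + 1, so σ^11 ≡ 877·248·878 ≡ 11 (mod 1517)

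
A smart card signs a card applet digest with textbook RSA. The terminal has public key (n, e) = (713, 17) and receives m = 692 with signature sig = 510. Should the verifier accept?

accept

sig^17 mod 713 = 692
Since 692 equals the digest 692, verification succeeds.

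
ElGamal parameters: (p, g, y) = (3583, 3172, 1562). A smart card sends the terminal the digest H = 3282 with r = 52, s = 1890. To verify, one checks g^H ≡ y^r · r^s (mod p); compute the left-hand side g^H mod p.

3482

3172^2 = 10061584 ≡ 520
3172^4 ≡ 520^2 = 270400 ≡ 1675
3172^8 ≡ 1675^2 = 2805625 ≡ 136
3172^16 ≡ 136^2 = 18496 ≡ 581
3172^32 ≡ 581^2 = 337561 ≡ 759
3172^64 ≡ 759^2 = 576081 ≡ 2801
3172^128 ≡ 2801^2 = 7845601 ≡ 2414
3172^256 ≡ 2414^2 = 5827396 ≡ 1438
3172^512 ≡ 1438^2 = 2067844 ≡ 453
3172^1024 ≡ 453^2 = 205209 ≡ 978
3172^2048 ≡ 978^2 = 956484 ≡ 3406
3282 = 2048 + 1024 + 128 + 64 + 16 + 2, so 3172^3282 ≡ 3406·978·2414·2801·581·520 ≡ 3482 (mod 3583)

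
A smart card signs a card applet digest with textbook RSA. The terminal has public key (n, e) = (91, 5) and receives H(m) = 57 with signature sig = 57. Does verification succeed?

passes

sig^5 mod 91 = 57
sig^5 mod 91 = 57 matches H(m).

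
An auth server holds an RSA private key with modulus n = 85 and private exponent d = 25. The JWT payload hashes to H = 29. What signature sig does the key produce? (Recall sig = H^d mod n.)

H^2 ≡ 29^2 = 841 ≡ 76
H^4 ≡ 76^2 = 5776 ≡ 81
H^8 ≡ 81^2 = 6561 ≡ 16
H^16 ≡ 16^2 = 256 ≡ 1
25 = 16 + 8 + 1, so H^25 ≡ 1·16·29 ≡ 39 (mod 85)

39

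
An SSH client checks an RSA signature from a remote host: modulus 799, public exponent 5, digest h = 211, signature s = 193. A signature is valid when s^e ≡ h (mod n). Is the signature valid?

s^2 ≡ 193^2 = 37249 ≡ 495
s^4 ≡ 495^2 = 245025 ≡ 531
5 = 4 + 1, so s^5 ≡ 531·193 ≡ 211 (mod 799)
Since 211 equals the digest 211, verification succeeds.

valid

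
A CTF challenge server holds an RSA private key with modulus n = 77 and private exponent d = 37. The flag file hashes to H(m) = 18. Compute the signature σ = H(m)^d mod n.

(H(m))^2 ≡ 18^2 = 324 ≡ 16
(H(m))^4 ≡ 16^2 = 256 ≡ 25
(H(m))^8 ≡ 25^2 = 625 ≡ 9
(H(m))^16 ≡ 9^2 = 81 ≡ 4
(H(m))^32 ≡ 4^2 = 16
37 = 32 + 4 + 1, so (H(m))^37 ≡ 16·25·18 ≡ 39 (mod 77)

39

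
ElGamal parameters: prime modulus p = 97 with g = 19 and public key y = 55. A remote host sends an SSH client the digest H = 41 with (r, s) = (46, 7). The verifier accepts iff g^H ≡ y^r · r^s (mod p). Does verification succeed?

Left side g^H mod p:
19^2 = 361 ≡ 70
19^4 ≡ 70^2 = 4900 ≡ 50
19^8 ≡ 50^2 = 2500 ≡ 75
19^16 ≡ 75^2 = 5625 ≡ 96
19^32 ≡ 96^2 = 9216 ≡ 1
41 = 32 + 8 + 1, so 19^41 ≡ 1·75·19 ≡ 67 (mod 97)
Right side y^r · r^s mod p:
55^2 = 3025 ≡ 18
55^4 ≡ 18^2 = 324 ≡ 33
55^8 ≡ 33^2 = 1089 ≡ 22
55^16 ≡ 22^2 = 484 ≡ 96
55^32 ≡ 96^2 = 9216 ≡ 1
46 = 32 + 8 + 4 + 2, so 55^46 ≡ 1·22·33·18 ≡ 70 (mod 97)
46^2 = 2116 ≡ 79
46^4 ≡ 79^2 = 6241 ≡ 33
7 = 4 + 2 + 1, so 46^7 ≡ 33·79·46 ≡ 30 (mod 97)
70·30 = 2100 ≡ 63 (mod 97)
67 ≠ 63, so verification fails.

fails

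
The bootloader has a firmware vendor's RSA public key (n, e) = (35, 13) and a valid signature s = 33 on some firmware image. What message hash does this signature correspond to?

33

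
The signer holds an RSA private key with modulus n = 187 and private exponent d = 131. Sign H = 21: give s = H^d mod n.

98

H^131 mod 187 = 98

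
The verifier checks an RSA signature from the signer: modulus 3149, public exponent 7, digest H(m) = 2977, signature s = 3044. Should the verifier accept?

s^2 ≡ 3044^2 = 9265936 ≡ 1578
s^4 ≡ 1578^2 = 2490084 ≡ 2374
7 = 4 + 2 + 1, so s^7 ≡ 2374·1578·3044 ≡ 2977 (mod 3149)
2977 = H(m), so the signature checks out.

accept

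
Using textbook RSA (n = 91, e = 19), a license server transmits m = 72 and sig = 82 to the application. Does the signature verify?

Squares mod 91: sig^1≡82, sig^2≡81, sig^4≡9, sig^8≡81, sig^16≡9
19 = 16 + 2 + 1, so sig^19 ≡ 9·81·82 ≡ 82 (mod 91)
sig^19 mod 91 = 82, but m = 72.

does not verify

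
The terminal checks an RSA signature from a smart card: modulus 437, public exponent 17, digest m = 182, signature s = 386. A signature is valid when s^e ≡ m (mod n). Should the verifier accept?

reject

s^17 mod 437 = 54
The recovered value 54 does not match the digest 182.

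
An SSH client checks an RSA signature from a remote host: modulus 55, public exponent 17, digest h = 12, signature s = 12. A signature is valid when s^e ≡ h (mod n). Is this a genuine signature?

genuine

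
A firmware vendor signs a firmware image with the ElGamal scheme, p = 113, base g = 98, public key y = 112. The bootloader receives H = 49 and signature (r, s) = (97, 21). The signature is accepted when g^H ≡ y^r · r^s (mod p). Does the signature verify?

does not verify

Left side g^H mod p:
98^2 = 9604 ≡ 112
98^4 ≡ 112^2 = 12544 ≡ 1
98^8 ≡ 1^2 = 1
98^16 ≡ 1^2 = 1
98^32 ≡ 1^2 = 1
49 = 32 + 16 + 1, so 98^49 ≡ 1·1·98 ≡ 98 (mod 113)
Right side y^r · r^s mod p:
112^2 = 12544 ≡ 1
112^4 ≡ 1^2 = 1
112^8 ≡ 1^2 = 1
112^16 ≡ 1^2 = 1
112^32 ≡ 1^2 = 1
112^64 ≡ 1^2 = 1
97 = 64 + 32 + 1, so 112^97 ≡ 1·1·112 ≡ 112 (mod 113)
97^2 = 9409 ≡ 30
97^4 ≡ 30^2 = 900 ≡ 109
97^8 ≡ 109^2 = 11881 ≡ 16
97^16 ≡ 16^2 = 256 ≡ 30
21 = 16 + 4 + 1, so 97^21 ≡ 30·109·97 ≡ 112 (mod 113)
112·112 = 12544 ≡ 1 (mod 113)
98 ≠ 1, so verification fails.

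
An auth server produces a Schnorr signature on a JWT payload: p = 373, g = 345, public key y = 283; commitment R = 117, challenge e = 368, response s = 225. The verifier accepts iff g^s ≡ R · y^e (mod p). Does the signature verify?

g^s mod p:
345^2 = 119025 ≡ 38
345^4 ≡ 38^2 = 1444 ≡ 325
345^8 ≡ 325^2 = 105625 ≡ 66
345^16 ≡ 66^2 = 4356 ≡ 253
345^32 ≡ 253^2 = 64009 ≡ 226
345^64 ≡ 226^2 = 51076 ≡ 348
345^128 ≡ 348^2 = 121104 ≡ 252
225 = 128 + 64 + 32 + 1, so 345^225 ≡ 252·348·226·345 ≡ 160 (mod 373)
R · y^e mod p:
283^2 = 80089 ≡ 267
283^4 ≡ 267^2 = 71289 ≡ 46
283^8 ≡ 46^2 = 2116 ≡ 251
283^16 ≡ 251^2 = 63001 ≡ 337
283^32 ≡ 337^2 = 113569 ≡ 177
283^64 ≡ 177^2 = 31329 ≡ 370
283^128 ≡ 370^2 = 136900 ≡ 9
283^256 ≡ 9^2 = 81
368 = 256 + 64 + 32 + 16, so 283^368 ≡ 81·370·177·337 ≡ 73 (mod 373)
117·73 = 8541 ≡ 335 (mod 373)
160 ≠ 335; the check fails.

does not verify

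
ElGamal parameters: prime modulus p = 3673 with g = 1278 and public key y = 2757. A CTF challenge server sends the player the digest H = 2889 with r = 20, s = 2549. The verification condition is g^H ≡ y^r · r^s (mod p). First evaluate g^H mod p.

Squares mod 3673: 1278^1≡1278, 1278^2≡2472, 1278^4≡2585, 1278^8≡1038, 1278^16≡1255, 1278^32≡2981, 1278^64≡1374, 1278^128≡3627, 1278^256≡2116, 1278^512≡69, 1278^1024≡1088, 1278^2048≡1038
2889 = 2048 + 512 + 256 + 64 + 8 + 1, so 1278^2889 ≡ 1038·69·2116·1374·1038·1278 ≡ 817 (mod 3673)

817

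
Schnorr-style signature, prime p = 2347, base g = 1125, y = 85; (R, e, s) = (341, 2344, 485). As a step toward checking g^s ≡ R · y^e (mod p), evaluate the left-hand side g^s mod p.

Squares mod 2347: 1125^1≡1125, 1125^2≡592, 1125^4≡761, 1125^8≡1759, 1125^16≡735, 1125^32≡415, 1125^64≡894, 1125^128≡1256, 1125^256≡352
485 = 256 + 128 + 64 + 32 + 4 + 1, so 1125^485 ≡ 352·1256·894·415·761·1125 ≡ 933 (mod 2347)

933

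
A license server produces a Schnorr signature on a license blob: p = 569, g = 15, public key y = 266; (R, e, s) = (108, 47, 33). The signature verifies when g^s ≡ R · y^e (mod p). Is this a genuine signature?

g^s mod p:
Squares mod 569: 15^1≡15, 15^2≡225, 15^4≡553, 15^8≡256, 15^16≡101, 15^32≡528
33 = 32 + 1, so 15^33 ≡ 528·15 ≡ 523 (mod 569)
R · y^e mod p:
Squares mod 569: 266^1≡266, 266^2≡200, 266^4≡170, 266^8≡450, 266^16≡505, 266^32≡113
47 = 32 + 8 + 4 + 2 + 1, so 266^47 ≡ 113·450·170·200·266 ≡ 191 (mod 569)
108·191 = 20628 ≡ 144 (mod 569)
523 ≠ 144; the check fails.

forged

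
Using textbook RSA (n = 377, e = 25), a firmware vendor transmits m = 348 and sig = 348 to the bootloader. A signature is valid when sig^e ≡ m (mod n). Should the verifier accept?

sig^25 mod 377 = 348
348 = m, so the signature checks out.

accept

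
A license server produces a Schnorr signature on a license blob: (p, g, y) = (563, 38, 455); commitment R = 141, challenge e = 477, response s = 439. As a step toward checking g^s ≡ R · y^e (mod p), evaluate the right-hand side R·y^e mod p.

Squares mod 563: 455^1≡455, 455^2≡404, 455^4≡509, 455^8≡101, 455^16≡67, 455^32≡548, 455^64≡225, 455^128≡518, 455^256≡336
477 = 256 + 128 + 64 + 16 + 8 + 4 + 1, so 455^477 ≡ 336·518·225·67·101·509·455 ≡ 486 (mod 563)
R · y^e ≡ 141·486 = 68526 ≡ 403 (mod 563)

403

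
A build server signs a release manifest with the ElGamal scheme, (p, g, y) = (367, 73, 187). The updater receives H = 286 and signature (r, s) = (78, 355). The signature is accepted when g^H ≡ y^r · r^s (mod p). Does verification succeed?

Left side g^H mod p:
Squares mod 367: 73^1≡73, 73^2≡191, 73^4≡148, 73^8≡251, 73^16≡244, 73^32≡82, 73^64≡118, 73^128≡345, 73^256≡117
286 = 256 + 16 + 8 + 4 + 2, so 73^286 ≡ 117·244·251·148·191 ≡ 325 (mod 367)
Right side y^r · r^s mod p:
Squares mod 367: 187^1≡187, 187^2≡104, 187^4≡173, 187^8≡202, 187^16≡67, 187^32≡85, 187^64≡252
78 = 64 + 8 + 4 + 2, so 187^78 ≡ 252·202·173·104 ≡ 120 (mod 367)
Squares mod 367: 78^1≡78, 78^2≡212, 78^4≡170, 78^8≡274, 78^16≡208, 78^32≡325, 78^64≡296, 78^128≡270, 78^256≡234
355 = 256 + 64 + 32 + 2 + 1, so 78^355 ≡ 234·296·325·212·78 ≡ 339 (mod 367)
120·339 = 40680 ≡ 310 (mod 367)
325 ≠ 310, so verification fails.

fails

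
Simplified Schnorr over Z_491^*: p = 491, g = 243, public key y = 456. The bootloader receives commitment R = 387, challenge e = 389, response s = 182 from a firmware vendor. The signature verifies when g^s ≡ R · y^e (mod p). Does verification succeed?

passes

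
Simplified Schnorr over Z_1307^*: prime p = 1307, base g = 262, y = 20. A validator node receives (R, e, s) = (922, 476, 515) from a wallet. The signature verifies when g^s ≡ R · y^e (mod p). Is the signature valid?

g^s mod p:
Squares mod 1307: 262^1≡262, 262^2≡680, 262^4≡1029, 262^8≡171, 262^16≡487, 262^32≡602, 262^64≡365, 262^128≡1218, 262^256≡79, 262^512≡1013
515 = 512 + 2 + 1, so 262^515 ≡ 1013·680·262 ≡ 292 (mod 1307)
R · y^e mod p:
Squares mod 1307: 20^1≡20, 20^2≡400, 20^4≡546, 20^8≡120, 20^16≡23, 20^32≡529, 20^64≡143, 20^128≡844, 20^256≡21
476 = 256 + 128 + 64 + 16 + 8 + 4, so 20^476 ≡ 21·844·143·23·120·546 ≡ 1072 (mod 1307)
922·1072 = 988384 ≡ 292 (mod 1307)
292 ≡ 292 (mod 1307); signature holds.

valid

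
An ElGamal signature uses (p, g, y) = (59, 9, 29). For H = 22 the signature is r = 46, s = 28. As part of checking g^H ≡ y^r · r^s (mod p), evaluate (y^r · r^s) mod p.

29^2 = 841 ≡ 15
29^4 ≡ 15^2 = 225 ≡ 48
29^8 ≡ 48^2 = 2304 ≡ 3
29^16 ≡ 3^2 = 9
29^32 ≡ 9^2 = 81 ≡ 22
46 = 32 + 8 + 4 + 2, so 29^46 ≡ 22·3·48·15 ≡ 25 (mod 59)
46^2 = 2116 ≡ 51
46^4 ≡ 51^2 = 2601 ≡ 5
46^8 ≡ 5^2 = 25
46^16 ≡ 25^2 = 625 ≡ 35
28 = 16 + 8 + 4, so 46^28 ≡ 35·25·5 ≡ 9 (mod 59)
y^r · r^s ≡ 25·9 = 225 ≡ 48 (mod 59)

48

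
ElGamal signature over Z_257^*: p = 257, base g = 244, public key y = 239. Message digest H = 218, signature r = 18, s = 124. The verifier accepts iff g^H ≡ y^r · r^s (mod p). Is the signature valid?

invalid

Left side g^H mod p:
Squares mod 257: 244^1≡244, 244^2≡169, 244^4≡34, 244^8≡128, 244^16≡193, 244^32≡241, 244^64≡256, 244^128≡1
218 = 128 + 64 + 16 + 8 + 2, so 244^218 ≡ 1·256·193·128·169 ≡ 246 (mod 257)
Right side y^r · r^s mod p:
Squares mod 257: 239^1≡239, 239^2≡67, 239^4≡120, 239^8≡8, 239^16≡64
18 = 16 + 2, so 239^18 ≡ 64·67 ≡ 176 (mod 257)
Squares mod 257: 18^1≡18, 18^2≡67, 18^4≡120, 18^8≡8, 18^16≡64, 18^32≡241, 18^64≡256
124 = 64 + 32 + 16 + 8 + 4, so 18^124 ≡ 256·241·64·8·120 ≡ 15 (mod 257)
176·15 = 2640 ≡ 70 (mod 257)
246 ≠ 70, so verification fails.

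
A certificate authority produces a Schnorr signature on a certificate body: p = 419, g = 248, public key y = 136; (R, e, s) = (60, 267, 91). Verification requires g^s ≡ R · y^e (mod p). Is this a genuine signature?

g^s mod p:
Squares mod 419: 248^1≡248, 248^2≡330, 248^4≡379, 248^8≡343, 248^16≡329, 248^32≡139, 248^64≡47
91 = 64 + 16 + 8 + 2 + 1, so 248^91 ≡ 47·329·343·330·248 ≡ 199 (mod 419)
R · y^e mod p:
Squares mod 419: 136^1≡136, 136^2≡60, 136^4≡248, 136^8≡330, 136^16≡379, 136^32≡343, 136^64≡329, 136^128≡139, 136^256≡47
267 = 256 + 8 + 2 + 1, so 136^267 ≡ 47·330·60·136 ≡ 136 (mod 419)
60·136 = 8160 ≡ 199 (mod 419)
199 ≡ 199 (mod 419); signature holds.

genuine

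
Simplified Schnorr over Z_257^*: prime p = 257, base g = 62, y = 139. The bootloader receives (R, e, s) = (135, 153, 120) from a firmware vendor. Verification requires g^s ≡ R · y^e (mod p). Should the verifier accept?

g^s mod p:
62^120 mod 257 = 32
R · y^e mod p:
139^153 mod 257 = 84
135·84 = 11340 ≡ 32 (mod 257)
32 ≡ 32 (mod 257); signature holds.

accept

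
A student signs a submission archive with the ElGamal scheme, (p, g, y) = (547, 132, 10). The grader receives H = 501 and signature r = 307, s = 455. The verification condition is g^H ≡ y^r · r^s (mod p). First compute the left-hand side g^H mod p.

433

Squares mod 547: 132^1≡132, 132^2≡467, 132^4≡383, 132^8≡93, 132^16≡444, 132^32≡216, 132^64≡161, 132^128≡212, 132^256≡90
501 = 256 + 128 + 64 + 32 + 16 + 4 + 1, so 132^501 ≡ 90·212·161·216·444·383·132 ≡ 433 (mod 547)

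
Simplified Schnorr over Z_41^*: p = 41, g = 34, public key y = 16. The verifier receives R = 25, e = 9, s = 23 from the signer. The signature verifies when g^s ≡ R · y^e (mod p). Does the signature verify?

does not verify

g^s mod p:
34^2 = 1156 ≡ 8
34^4 ≡ 8^2 = 64 ≡ 23
34^8 ≡ 23^2 = 529 ≡ 37
34^16 ≡ 37^2 = 1369 ≡ 16
23 = 16 + 4 + 2 + 1, so 34^23 ≡ 16·23·8·34 ≡ 15 (mod 41)
R · y^e mod p:
16^2 = 256 ≡ 10
16^4 ≡ 10^2 = 100 ≡ 18
16^8 ≡ 18^2 = 324 ≡ 37
9 = 8 + 1, so 16^9 ≡ 37·16 ≡ 18 (mod 41)
25·18 = 450 ≡ 40 (mod 41)
15 ≠ 40; the check fails.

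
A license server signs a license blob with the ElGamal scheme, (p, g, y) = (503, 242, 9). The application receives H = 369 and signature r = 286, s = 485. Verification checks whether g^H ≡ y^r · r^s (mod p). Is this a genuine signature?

forged

Left side g^H mod p:
Squares mod 503: 242^1≡242, 242^2≡216, 242^4≡380, 242^8≡39, 242^16≡12, 242^32≡144, 242^64≡113, 242^128≡194, 242^256≡414
369 = 256 + 64 + 32 + 16 + 1, so 242^369 ≡ 414·113·144·12·242 ≡ 46 (mod 503)
Right side y^r · r^s mod p:
Squares mod 503: 9^1≡9, 9^2≡81, 9^4≡22, 9^8≡484, 9^16≡361, 9^32≡44, 9^64≡427, 9^128≡243, 9^256≡198
286 = 256 + 16 + 8 + 4 + 2, so 9^286 ≡ 198·361·484·22·81 ≡ 387 (mod 503)
Squares mod 503: 286^1≡286, 286^2≡310, 286^4≡27, 286^8≡226, 286^16≡273, 286^32≡85, 286^64≡183, 286^128≡291, 286^256≡177
485 = 256 + 128 + 64 + 32 + 4 + 1, so 286^485 ≡ 177·291·183·85·27·286 ≡ 138 (mod 503)
387·138 = 53406 ≡ 88 (mod 503)
46 ≠ 88, so verification fails.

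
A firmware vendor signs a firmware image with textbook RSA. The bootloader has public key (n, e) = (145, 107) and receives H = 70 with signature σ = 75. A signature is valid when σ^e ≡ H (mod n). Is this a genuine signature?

Squares mod 145: σ^1≡75, σ^2≡115, σ^4≡30, σ^8≡30, σ^16≡30, σ^32≡30, σ^64≡30
107 = 64 + 32 + 8 + 2 + 1, so σ^107 ≡ 30·30·30·115·75 ≡ 70 (mod 145)
σ^107 mod 145 = 70 matches H.

genuine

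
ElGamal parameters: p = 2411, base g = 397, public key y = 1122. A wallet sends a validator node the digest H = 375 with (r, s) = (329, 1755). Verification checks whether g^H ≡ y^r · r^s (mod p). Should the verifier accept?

Left side g^H mod p:
Squares mod 2411: 397^1≡397, 397^2≡894, 397^4≡1195, 397^8≡713, 397^16≡2059, 397^32≡943, 397^64≡2001, 397^128≡1741, 397^256≡454
375 = 256 + 64 + 32 + 16 + 4 + 2 + 1, so 397^375 ≡ 454·2001·943·2059·1195·894·397 ≡ 1064 (mod 2411)
Right side y^r · r^s mod p:
Squares mod 2411: 1122^1≡1122, 1122^2≡342, 1122^4≡1236, 1122^8≡1533, 1122^16≡1775, 1122^32≡1859, 1122^64≡918, 1122^128≡1285, 1122^256≡2101
329 = 256 + 64 + 8 + 1, so 1122^329 ≡ 2101·918·1533·1122 ≡ 1368 (mod 2411)
Squares mod 2411: 329^1≡329, 329^2≡2157, 329^4≡1830, 329^8≡21, 329^16≡441, 329^32≡1601, 329^64≡308, 329^128≡835, 329^256≡446, 329^512≡1214, 329^1024≡675
1755 = 1024 + 512 + 128 + 64 + 16 + 8 + 2 + 1, so 329^1755 ≡ 675·1214·835·308·441·21·2157·329 ≡ 959 (mod 2411)
1368·959 = 1311912 ≡ 328 (mod 2411)
1064 ≠ 328, so verification fails.

reject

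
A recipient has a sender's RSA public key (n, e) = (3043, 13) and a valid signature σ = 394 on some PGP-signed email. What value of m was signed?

σ^2 ≡ 394^2 = 155236 ≡ 43
σ^4 ≡ 43^2 = 1849
σ^8 ≡ 1849^2 = 3418801 ≡ 1512
13 = 8 + 4 + 1, so σ^13 ≡ 1512·1849·394 ≡ 2018 (mod 3043)

2018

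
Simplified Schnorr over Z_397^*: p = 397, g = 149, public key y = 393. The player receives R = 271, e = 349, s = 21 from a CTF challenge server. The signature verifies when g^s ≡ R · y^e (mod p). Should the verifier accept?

reject

g^s mod p:
Squares mod 397: 149^1≡149, 149^2≡366, 149^4≡167, 149^8≡99, 149^16≡273
21 = 16 + 4 + 1, so 149^21 ≡ 273·167·149 ≡ 389 (mod 397)
R · y^e mod p:
Squares mod 397: 393^1≡393, 393^2≡16, 393^4≡256, 393^8≡31, 393^16≡167, 393^32≡99, 393^64≡273, 393^128≡290, 393^256≡333
349 = 256 + 64 + 16 + 8 + 4 + 1, so 393^349 ≡ 333·273·167·31·256·393 ≡ 31 (mod 397)
271·31 = 8401 ≡ 64 (mod 397)
389 ≠ 64; the check fails.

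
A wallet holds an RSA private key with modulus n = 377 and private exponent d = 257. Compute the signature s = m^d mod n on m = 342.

257

m^257 mod 377 = 257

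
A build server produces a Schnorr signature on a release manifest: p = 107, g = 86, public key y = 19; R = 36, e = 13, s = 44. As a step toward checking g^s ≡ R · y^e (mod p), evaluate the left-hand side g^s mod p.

86^2 = 7396 ≡ 13
86^4 ≡ 13^2 = 169 ≡ 62
86^8 ≡ 62^2 = 3844 ≡ 99
86^16 ≡ 99^2 = 9801 ≡ 64
86^32 ≡ 64^2 = 4096 ≡ 30
44 = 32 + 8 + 4, so 86^44 ≡ 30·99·62 ≡ 100 (mod 107)

100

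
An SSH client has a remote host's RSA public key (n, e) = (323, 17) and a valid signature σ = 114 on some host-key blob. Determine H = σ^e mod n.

114

Squares mod 323: σ^1≡114, σ^2≡76, σ^4≡285, σ^8≡152, σ^16≡171
17 = 16 + 1, so σ^17 ≡ 171·114 ≡ 114 (mod 323)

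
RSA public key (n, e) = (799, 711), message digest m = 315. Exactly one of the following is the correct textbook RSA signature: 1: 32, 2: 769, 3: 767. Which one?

3

Candidate 1: Squares mod 799: 32^1≡32, 32^2≡225, 32^4≡288, 32^8≡647, 32^16≡732, 32^32≡494, 32^64≡341, 32^128≡426, 32^256≡103, 32^512≡222; 711 = 512 + 128 + 64 + 4 + 2 + 1, so 32^711 ≡ 222·426·341·288·225·32 ≡ 484 (mod 799)
Candidate 2: Squares mod 799: 769^1≡769, 769^2≡101, 769^4≡613, 769^8≡239, 769^16≡392, 769^32≡256, 769^64≡18, 769^128≡324, 769^256≡307, 769^512≡766; 711 = 512 + 128 + 64 + 4 + 2 + 1, so 769^711 ≡ 766·324·18·613·101·769 ≡ 591 (mod 799)
Candidate 3: Squares mod 799: 767^1≡767, 767^2≡225, 767^4≡288, 767^8≡647, 767^16≡732, 767^32≡494, 767^64≡341, 767^128≡426, 767^256≡103, 767^512≡222; 711 = 512 + 128 + 64 + 4 + 2 + 1, so 767^711 ≡ 222·426·341·288·225·767 ≡ 315 (mod 799)
  → matches m = 315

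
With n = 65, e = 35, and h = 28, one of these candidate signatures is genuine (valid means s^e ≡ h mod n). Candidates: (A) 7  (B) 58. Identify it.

A

Candidate A: 7^2 = 49; 7^4 ≡ 49^2 = 2401 ≡ 61; 7^8 ≡ 61^2 = 3721 ≡ 16; 7^16 ≡ 16^2 = 256 ≡ 61; 7^32 ≡ 61^2 = 3721 ≡ 16; 35 = 32 + 2 + 1, so 7^35 ≡ 16·49·7 ≡ 28 (mod 65)
  → matches h = 28
Candidate B: 58^2 = 3364 ≡ 49; 58^4 ≡ 49^2 = 2401 ≡ 61; 58^8 ≡ 61^2 = 3721 ≡ 16; 58^16 ≡ 16^2 = 256 ≡ 61; 58^32 ≡ 61^2 = 3721 ≡ 16; 35 = 32 + 2 + 1, so 58^35 ≡ 16·49·58 ≡ 37 (mod 65)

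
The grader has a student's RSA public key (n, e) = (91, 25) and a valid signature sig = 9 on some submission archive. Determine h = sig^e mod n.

sig^2 ≡ 9^2 = 81
sig^4 ≡ 81^2 = 6561 ≡ 9
sig^8 ≡ 9^2 = 81
sig^16 ≡ 81^2 = 6561 ≡ 9
25 = 16 + 8 + 1, so sig^25 ≡ 9·81·9 ≡ 9 (mod 91)

9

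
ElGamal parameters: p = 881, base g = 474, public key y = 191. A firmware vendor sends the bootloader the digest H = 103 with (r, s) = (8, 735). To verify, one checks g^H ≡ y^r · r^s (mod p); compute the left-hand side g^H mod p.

474^2 = 224676 ≡ 21
474^4 ≡ 21^2 = 441
474^8 ≡ 441^2 = 194481 ≡ 661
474^16 ≡ 661^2 = 436921 ≡ 826
474^32 ≡ 826^2 = 682276 ≡ 382
474^64 ≡ 382^2 = 145924 ≡ 559
103 = 64 + 32 + 4 + 2 + 1, so 474^103 ≡ 559·382·441·21·474 ≡ 134 (mod 881)

134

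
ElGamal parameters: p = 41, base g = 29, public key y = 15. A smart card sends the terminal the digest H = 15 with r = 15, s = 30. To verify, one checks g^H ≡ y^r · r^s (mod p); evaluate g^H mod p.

14

29^2 = 841 ≡ 21
29^4 ≡ 21^2 = 441 ≡ 31
29^8 ≡ 31^2 = 961 ≡ 18
15 = 8 + 4 + 2 + 1, so 29^15 ≡ 18·31·21·29 ≡ 14 (mod 41)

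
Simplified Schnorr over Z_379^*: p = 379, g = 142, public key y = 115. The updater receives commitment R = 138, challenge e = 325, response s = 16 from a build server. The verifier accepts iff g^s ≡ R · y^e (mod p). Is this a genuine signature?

genuine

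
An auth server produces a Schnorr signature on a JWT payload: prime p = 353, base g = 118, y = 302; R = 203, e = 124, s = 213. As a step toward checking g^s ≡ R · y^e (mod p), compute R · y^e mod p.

238

302^2 = 91204 ≡ 130
302^4 ≡ 130^2 = 16900 ≡ 309
302^8 ≡ 309^2 = 95481 ≡ 171
302^16 ≡ 171^2 = 29241 ≡ 295
302^32 ≡ 295^2 = 87025 ≡ 187
302^64 ≡ 187^2 = 34969 ≡ 22
124 = 64 + 32 + 16 + 8 + 4, so 302^124 ≡ 22·187·295·171·309 ≡ 342 (mod 353)
R · y^e ≡ 203·342 = 69426 ≡ 238 (mod 353)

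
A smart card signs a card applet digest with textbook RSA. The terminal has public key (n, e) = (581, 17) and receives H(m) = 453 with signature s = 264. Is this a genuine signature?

forged

s^2 ≡ 264^2 = 69696 ≡ 557
s^4 ≡ 557^2 = 310249 ≡ 576
s^8 ≡ 576^2 = 331776 ≡ 25
s^16 ≡ 25^2 = 625 ≡ 44
17 = 16 + 1, so s^17 ≡ 44·264 ≡ 577 (mod 581)
The recovered value 577 does not match the digest 453.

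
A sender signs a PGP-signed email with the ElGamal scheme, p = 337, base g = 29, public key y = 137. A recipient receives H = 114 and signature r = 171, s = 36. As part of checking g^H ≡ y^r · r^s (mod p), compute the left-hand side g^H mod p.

29^2 = 841 ≡ 167
29^4 ≡ 167^2 = 27889 ≡ 255
29^8 ≡ 255^2 = 65025 ≡ 321
29^16 ≡ 321^2 = 103041 ≡ 256
29^32 ≡ 256^2 = 65536 ≡ 158
29^64 ≡ 158^2 = 24964 ≡ 26
114 = 64 + 32 + 16 + 2, so 29^114 ≡ 26·158·256·167 ≡ 25 (mod 337)

25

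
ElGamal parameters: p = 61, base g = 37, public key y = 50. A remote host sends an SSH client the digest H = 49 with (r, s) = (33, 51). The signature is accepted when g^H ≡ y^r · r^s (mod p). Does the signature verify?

does not verify

Left side g^H mod p:
Squares mod 61: 37^1≡37, 37^2≡27, 37^4≡58, 37^8≡9, 37^16≡20, 37^32≡34
49 = 32 + 16 + 1, so 37^49 ≡ 34·20·37 ≡ 28 (mod 61)
Right side y^r · r^s mod p:
Squares mod 61: 50^1≡50, 50^2≡60, 50^4≡1, 50^8≡1, 50^16≡1, 50^32≡1
33 = 32 + 1, so 50^33 ≡ 1·50 ≡ 50 (mod 61)
Squares mod 61: 33^1≡33, 33^2≡52, 33^4≡20, 33^8≡34, 33^16≡58, 33^32≡9
51 = 32 + 16 + 2 + 1, so 33^51 ≡ 9·58·52·33 ≡ 28 (mod 61)
50·28 = 1400 ≡ 58 (mod 61)
28 ≠ 58, so verification fails.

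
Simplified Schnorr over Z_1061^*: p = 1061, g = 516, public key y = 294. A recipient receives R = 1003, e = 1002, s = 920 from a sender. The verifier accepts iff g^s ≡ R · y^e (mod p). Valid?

no

g^s mod p:
Squares mod 1061: 516^1≡516, 516^2≡1006, 516^4≡903, 516^8≡561, 516^16≡665, 516^32≡849, 516^64≡382, 516^128≡567, 516^256≡6, 516^512≡36
920 = 512 + 256 + 128 + 16 + 8, so 516^920 ≡ 36·6·567·665·561 ≡ 737 (mod 1061)
R · y^e mod p:
Squares mod 1061: 294^1≡294, 294^2≡495, 294^4≡995, 294^8≡112, 294^16≡873, 294^32≡331, 294^64≡278, 294^128≡892, 294^256≡975, 294^512≡1030
1002 = 512 + 256 + 128 + 64 + 32 + 8 + 2, so 294^1002 ≡ 1030·975·892·278·331·112·495 ≡ 371 (mod 1061)
1003·371 = 372113 ≡ 763 (mod 1061)
737 ≠ 763; the check fails.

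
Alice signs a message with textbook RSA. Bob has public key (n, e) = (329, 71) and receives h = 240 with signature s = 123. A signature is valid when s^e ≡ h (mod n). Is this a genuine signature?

s^2 ≡ 123^2 = 15129 ≡ 324
s^4 ≡ 324^2 = 104976 ≡ 25
s^8 ≡ 25^2 = 625 ≡ 296
s^16 ≡ 296^2 = 87616 ≡ 102
s^32 ≡ 102^2 = 10404 ≡ 205
s^64 ≡ 205^2 = 42025 ≡ 242
71 = 64 + 4 + 2 + 1, so s^71 ≡ 242·25·324·123 ≡ 240 (mod 329)
s^71 mod 329 = 240 matches h.

genuine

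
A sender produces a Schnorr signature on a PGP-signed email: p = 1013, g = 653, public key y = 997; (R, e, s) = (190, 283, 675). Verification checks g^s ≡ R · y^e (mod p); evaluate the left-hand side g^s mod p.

90

Squares mod 1013: 653^1≡653, 653^2≡949, 653^4≡44, 653^8≡923, 653^16≡1009, 653^32≡16, 653^64≡256, 653^128≡704, 653^256≡259, 653^512≡223
675 = 512 + 128 + 32 + 2 + 1, so 653^675 ≡ 223·704·16·949·653 ≡ 90 (mod 1013)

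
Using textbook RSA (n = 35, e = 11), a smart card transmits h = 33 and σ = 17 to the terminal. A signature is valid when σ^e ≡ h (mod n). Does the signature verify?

Squares mod 35: σ^1≡17, σ^2≡9, σ^4≡11, σ^8≡16
11 = 8 + 2 + 1, so σ^11 ≡ 16·9·17 ≡ 33 (mod 35)
σ^11 mod 35 = 33 matches h.

verifies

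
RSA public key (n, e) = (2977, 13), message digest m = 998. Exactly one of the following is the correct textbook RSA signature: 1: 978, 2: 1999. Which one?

Candidate 1: 978^2 = 956484 ≡ 867; 978^4 ≡ 867^2 = 751689 ≡ 1485; 978^8 ≡ 1485^2 = 2205225 ≡ 2245; 13 = 8 + 4 + 1, so 978^13 ≡ 2245·1485·978 ≡ 1979 (mod 2977)
Candidate 2: 1999^2 = 3996001 ≡ 867; 1999^4 ≡ 867^2 = 751689 ≡ 1485; 1999^8 ≡ 1485^2 = 2205225 ≡ 2245; 13 = 8 + 4 + 1, so 1999^13 ≡ 2245·1485·1999 ≡ 998 (mod 2977)
  → matches m = 998

2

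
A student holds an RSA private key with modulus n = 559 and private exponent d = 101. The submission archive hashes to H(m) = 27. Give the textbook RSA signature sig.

118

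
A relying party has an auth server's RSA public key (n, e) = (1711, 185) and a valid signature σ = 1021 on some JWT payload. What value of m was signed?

σ^185 mod 1711 = 158

158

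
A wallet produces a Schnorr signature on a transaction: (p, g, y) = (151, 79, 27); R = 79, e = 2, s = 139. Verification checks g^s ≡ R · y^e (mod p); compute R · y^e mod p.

60

27^2 mod 151 = 125
R · y^e ≡ 79·125 = 9875 ≡ 60 (mod 151)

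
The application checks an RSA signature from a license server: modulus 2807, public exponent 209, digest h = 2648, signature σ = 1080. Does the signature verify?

does not verify

σ^2 ≡ 1080^2 = 1166400 ≡ 1495
σ^4 ≡ 1495^2 = 2235025 ≡ 653
σ^8 ≡ 653^2 = 426409 ≡ 2552
σ^16 ≡ 2552^2 = 6512704 ≡ 464
σ^32 ≡ 464^2 = 215296 ≡ 1964
σ^64 ≡ 1964^2 = 3857296 ≡ 478
σ^128 ≡ 478^2 = 228484 ≡ 1117
209 = 128 + 64 + 16 + 1, so σ^209 ≡ 1117·478·464·1080 ≡ 2720 (mod 2807)
The recovered value 2720 does not match the digest 2648.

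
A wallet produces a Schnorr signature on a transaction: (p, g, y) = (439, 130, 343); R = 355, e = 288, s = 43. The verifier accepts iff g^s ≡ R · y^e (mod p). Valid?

g^s mod p:
Squares mod 439: 130^1≡130, 130^2≡218, 130^4≡112, 130^8≡252, 130^16≡288, 130^32≡412
43 = 32 + 8 + 2 + 1, so 130^43 ≡ 412·252·218·130 ≡ 122 (mod 439)
R · y^e mod p:
Squares mod 439: 343^1≡343, 343^2≡436, 343^4≡9, 343^8≡81, 343^16≡415, 343^32≡137, 343^64≡331, 343^128≡250, 343^256≡162
288 = 256 + 32, so 343^288 ≡ 162·137 ≡ 244 (mod 439)
355·244 = 86620 ≡ 137 (mod 439)
122 ≠ 137; the check fails.

no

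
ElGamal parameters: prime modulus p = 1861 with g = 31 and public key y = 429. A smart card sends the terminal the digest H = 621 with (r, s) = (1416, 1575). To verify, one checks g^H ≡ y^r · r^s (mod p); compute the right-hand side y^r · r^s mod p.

429^2 = 184041 ≡ 1663
429^4 ≡ 1663^2 = 2765569 ≡ 123
429^8 ≡ 123^2 = 15129 ≡ 241
429^16 ≡ 241^2 = 58081 ≡ 390
429^32 ≡ 390^2 = 152100 ≡ 1359
429^64 ≡ 1359^2 = 1846881 ≡ 769
429^128 ≡ 769^2 = 591361 ≡ 1424
429^256 ≡ 1424^2 = 2027776 ≡ 1147
429^512 ≡ 1147^2 = 1315609 ≡ 1743
429^1024 ≡ 1743^2 = 3038049 ≡ 897
1416 = 1024 + 256 + 128 + 8, so 429^1416 ≡ 897·1147·1424·241 ≡ 192 (mod 1861)
1416^2 = 2005056 ≡ 759
1416^4 ≡ 759^2 = 576081 ≡ 1032
1416^8 ≡ 1032^2 = 1065024 ≡ 532
1416^16 ≡ 532^2 = 283024 ≡ 152
1416^32 ≡ 152^2 = 23104 ≡ 772
1416^64 ≡ 772^2 = 595984 ≡ 464
1416^128 ≡ 464^2 = 215296 ≡ 1281
1416^256 ≡ 1281^2 = 1640961 ≡ 1420
1416^512 ≡ 1420^2 = 2016400 ≡ 937
1416^1024 ≡ 937^2 = 877969 ≡ 1438
1575 = 1024 + 512 + 32 + 4 + 2 + 1, so 1416^1575 ≡ 1438·937·772·1032·759·1416 ≡ 1836 (mod 1861)
y^r · r^s ≡ 192·1836 = 352512 ≡ 783 (mod 1861)

783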